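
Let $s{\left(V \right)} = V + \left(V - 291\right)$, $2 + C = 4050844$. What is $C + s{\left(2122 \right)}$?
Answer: $4054795$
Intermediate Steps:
$C = 4050842$ ($C = -2 + 4050844 = 4050842$)
$s{\left(V \right)} = -291 + 2 V$ ($s{\left(V \right)} = V + \left(-291 + V\right) = -291 + 2 V$)
$C + s{\left(2122 \right)} = 4050842 + \left(-291 + 2 \cdot 2122\right) = 4050842 + \left(-291 + 4244\right) = 4050842 + 3953 = 4054795$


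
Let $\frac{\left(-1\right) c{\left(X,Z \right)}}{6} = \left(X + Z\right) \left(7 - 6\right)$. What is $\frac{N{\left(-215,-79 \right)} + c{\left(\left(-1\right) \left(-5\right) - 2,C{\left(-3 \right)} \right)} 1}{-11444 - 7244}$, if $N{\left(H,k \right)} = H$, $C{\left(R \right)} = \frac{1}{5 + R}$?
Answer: $\frac{59}{4672} \approx 0.012628$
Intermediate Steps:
$c{\left(X,Z \right)} = - 6 X - 6 Z$ ($c{\left(X,Z \right)} = - 6 \left(X + Z\right) \left(7 - 6\right) = - 6 \left(X + Z\right) 1 = - 6 \left(X + Z\right) = - 6 X - 6 Z$)
$\frac{N{\left(-215,-79 \right)} + c{\left(\left(-1\right) \left(-5\right) - 2,C{\left(-3 \right)} \right)} 1}{-11444 - 7244} = \frac{-215 + \left(- 6 \left(\left(-1\right) \left(-5\right) - 2\right) - \frac{6}{5 - 3}\right) 1}{-11444 - 7244} = \frac{-215 + \left(- 6 \left(5 - 2\right) - \frac{6}{2}\right) 1}{-18688} = \left(-215 + \left(\left(-6\right) 3 - 3\right) 1\right) \left(- \frac{1}{18688}\right) = \left(-215 + \left(-18 - 3\right) 1\right) \left(- \frac{1}{18688}\right) = \left(-215 - 21\right) \left(- \frac{1}{18688}\right) = \left(-236\right) \left(- \frac{1}{18688}\right) = \frac{59}{4672}$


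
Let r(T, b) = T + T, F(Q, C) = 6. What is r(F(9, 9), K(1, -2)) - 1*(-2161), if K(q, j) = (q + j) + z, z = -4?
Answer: 2173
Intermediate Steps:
K(q, j) = -4 + j + q (K(q, j) = (q + j) - 4 = (j + q) - 4 = -4 + j + q)
r(T, b) = 2*T
r(F(9, 9), K(1, -2)) - 1*(-2161) = 2*6 - 1*(-2161) = 12 + 2161 = 2173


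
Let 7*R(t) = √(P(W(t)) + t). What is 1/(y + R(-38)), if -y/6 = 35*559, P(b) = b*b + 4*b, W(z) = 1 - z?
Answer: -5752110/675240191261 - 7*√1639/675240191261 ≈ -8.5190e-6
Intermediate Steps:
P(b) = b² + 4*b
R(t) = √(t + (1 - t)*(5 - t))/7 (R(t) = √((1 - t)*(4 + (1 - t)) + t)/7 = √((1 - t)*(5 - t) + t)/7 = √(t + (1 - t)*(5 - t))/7)
y = -117390 (y = -210*559 = -6*19565 = -117390)
1/(y + R(-38)) = 1/(-117390 + √(-38 + (-1 - 38)*(-5 - 38))/7) = 1/(-117390 + √(-38 - 39*(-43))/7) = 1/(-117390 + √(-38 + 1677)/7) = 1/(-117390 + √1639/7)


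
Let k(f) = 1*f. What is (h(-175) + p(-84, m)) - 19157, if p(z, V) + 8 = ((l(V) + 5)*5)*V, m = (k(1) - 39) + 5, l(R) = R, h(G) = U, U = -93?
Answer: -14638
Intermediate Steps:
h(G) = -93
k(f) = f
m = -33 (m = (1 - 39) + 5 = -38 + 5 = -33)
p(z, V) = -8 + V*(25 + 5*V) (p(z, V) = -8 + ((V + 5)*5)*V = -8 + ((5 + V)*5)*V = -8 + (25 + 5*V)*V = -8 + V*(25 + 5*V))
(h(-175) + p(-84, m)) - 19157 = (-93 + (-8 + 5*(-33)² + 25*(-33))) - 19157 = (-93 + (-8 + 5*1089 - 825)) - 19157 = (-93 + (-8 + 5445 - 825)) - 19157 = (-93 + 4612) - 19157 = 4519 - 19157 = -14638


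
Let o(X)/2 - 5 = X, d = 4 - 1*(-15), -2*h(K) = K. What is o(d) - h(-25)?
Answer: 71/2 ≈ 35.500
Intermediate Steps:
h(K) = -K/2
d = 19 (d = 4 + 15 = 19)
o(X) = 10 + 2*X
o(d) - h(-25) = (10 + 2*19) - (-1)*(-25)/2 = (10 + 38) - 1*25/2 = 48 - 25/2 = 71/2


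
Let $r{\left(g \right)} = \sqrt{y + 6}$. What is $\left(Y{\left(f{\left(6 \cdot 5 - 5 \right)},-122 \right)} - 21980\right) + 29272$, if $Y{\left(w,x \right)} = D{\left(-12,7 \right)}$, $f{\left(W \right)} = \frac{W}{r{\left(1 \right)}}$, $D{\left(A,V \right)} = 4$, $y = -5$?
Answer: $7296$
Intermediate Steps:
$r{\left(g \right)} = 1$ ($r{\left(g \right)} = \sqrt{-5 + 6} = \sqrt{1} = 1$)
$f{\left(W \right)} = W$ ($f{\left(W \right)} = \frac{W}{1} = W 1 = W$)
$Y{\left(w,x \right)} = 4$
$\left(Y{\left(f{\left(6 \cdot 5 - 5 \right)},-122 \right)} - 21980\right) + 29272 = \left(4 - 21980\right) + 29272 = -21976 + 29272 = 7296$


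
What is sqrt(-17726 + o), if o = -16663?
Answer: 3*I*sqrt(3821) ≈ 185.44*I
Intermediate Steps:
sqrt(-17726 + o) = sqrt(-17726 - 16663) = sqrt(-34389) = 3*I*sqrt(3821)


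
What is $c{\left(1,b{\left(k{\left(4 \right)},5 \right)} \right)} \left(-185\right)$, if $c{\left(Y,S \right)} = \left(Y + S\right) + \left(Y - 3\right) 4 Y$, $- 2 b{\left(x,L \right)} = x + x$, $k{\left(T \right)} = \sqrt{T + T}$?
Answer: $1295 + 370 \sqrt{2} \approx 1818.3$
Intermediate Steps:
$k{\left(T \right)} = \sqrt{2} \sqrt{T}$ ($k{\left(T \right)} = \sqrt{2 T} = \sqrt{2} \sqrt{T}$)
$b{\left(x,L \right)} = - x$ ($b{\left(x,L \right)} = - \frac{x + x}{2} = - \frac{2 x}{2} = - x$)
$c{\left(Y,S \right)} = S + Y + 4 Y \left(-3 + Y\right)$ ($c{\left(Y,S \right)} = \left(S + Y\right) + \left(-3 + Y\right) 4 Y = \left(S + Y\right) + 4 Y \left(-3 + Y\right) = S + Y + 4 Y \left(-3 + Y\right)$)
$c{\left(1,b{\left(k{\left(4 \right)},5 \right)} \right)} \left(-185\right) = \left(- \sqrt{2} \sqrt{4} - 11 + 4 \cdot 1^{2}\right) \left(-185\right) = \left(- \sqrt{2} \cdot 2 - 11 + 4 \cdot 1\right) \left(-185\right) = \left(- 2 \sqrt{2} - 11 + 4\right) \left(-185\right) = \left(-7 - 2 \sqrt{2}\right) \left(-185\right) = 1295 + 370 \sqrt{2}$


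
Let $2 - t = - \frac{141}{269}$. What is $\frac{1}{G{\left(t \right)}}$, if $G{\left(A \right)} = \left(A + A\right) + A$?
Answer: $\frac{269}{2037} \approx 0.13206$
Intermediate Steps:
$t = \frac{679}{269}$ ($t = 2 - - \frac{141}{269} = 2 + \frac{141}{269} = \frac{679}{269} \approx 2.5242$)
$G{\left(A \right)} = 3 A$ ($G{\left(A \right)} = 2 A + A = 3 A$)
$\frac{1}{G{\left(t \right)}} = \frac{1}{3 \cdot \frac{679}{269}} = \frac{1}{\frac{2037}{269}} = \frac{269}{2037}$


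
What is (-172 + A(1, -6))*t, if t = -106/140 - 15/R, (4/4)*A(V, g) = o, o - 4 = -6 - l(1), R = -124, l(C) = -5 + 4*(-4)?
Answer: 422433/4340 ≈ 97.335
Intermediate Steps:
l(C) = -21 (l(C) = -5 - 16 = -21)
o = 19 (o = 4 + (-6 - 1*(-21)) = 4 + (-6 + 21) = 4 + 15 = 19)
A(V, g) = 19
t = -2761/4340 (t = -106/140 - 15/(-124) = -106*1/140 - 15*(-1/124) = -53/70 + 15/124 = -2761/4340 ≈ -0.63618)
(-172 + A(1, -6))*t = (-172 + 19)*(-2761/4340) = -153*(-2761/4340) = 422433/4340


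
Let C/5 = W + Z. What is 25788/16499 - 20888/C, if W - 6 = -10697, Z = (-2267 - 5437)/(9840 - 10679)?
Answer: 206387369324/105617700325 ≈ 1.9541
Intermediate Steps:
Z = 7704/839 (Z = -7704/(-839) = -7704*(-1/839) = 7704/839 ≈ 9.1824)
W = -10691 (W = 6 - 10697 = -10691)
C = -44810225/839 (C = 5*(-10691 + 7704/839) = 5*(-8962045/839) = -44810225/839 ≈ -53409.)
25788/16499 - 20888/C = 25788/16499 - 20888/(-44810225/839) = 25788*(1/16499) - 20888*(-839/44810225) = 3684/2357 + 17525032/44810225 = 206387369324/105617700325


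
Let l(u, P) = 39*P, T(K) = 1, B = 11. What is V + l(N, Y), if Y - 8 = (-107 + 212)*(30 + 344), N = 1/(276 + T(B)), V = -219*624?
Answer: 1395186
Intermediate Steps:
V = -136656
N = 1/277 (N = 1/(276 + 1) = 1/277 ≈ 0.0036101)
Y = 39278 (Y = 8 + (-107 + 212)*(30 + 344) = 8 + 105*374 = 8 + 39270 = 39278)
V + l(N, Y) = -136656 + 39*39278 = -136656 + 1531842 = 1395186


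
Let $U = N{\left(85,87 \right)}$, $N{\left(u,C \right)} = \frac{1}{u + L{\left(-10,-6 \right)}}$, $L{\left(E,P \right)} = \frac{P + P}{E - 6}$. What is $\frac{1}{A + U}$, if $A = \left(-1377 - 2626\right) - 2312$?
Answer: $- \frac{343}{2166041} \approx -0.00015835$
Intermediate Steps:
$L{\left(E,P \right)} = \frac{2 P}{-6 + E}$
$A = -6315$ ($A = -4003 - 2312 = -6315$)
$N{\left(u,C \right)} = \frac{1}{\frac{3}{4} + u}$ ($N{\left(u,C \right)} = \frac{1}{u + 2 \left(-6\right) \frac{1}{-6 - 10}} = \frac{1}{u + 2 \left(-6\right) \frac{1}{-16}} = \frac{1}{u + 2 \left(-6\right) \left(- \frac{1}{16}\right)} = \frac{1}{u + \frac{3}{4}} = \frac{1}{\frac{3}{4} + u}$)
$U = \frac{4}{343}$ ($U = \frac{4}{3 + 4 \cdot 85} = \frac{4}{3 + 340} = \frac{4}{343} \approx 0.011662$)
$\frac{1}{A + U} = \frac{1}{-6315 + \frac{4}{343}} = \frac{1}{- \frac{2166041}{343}} = - \frac{343}{2166041}$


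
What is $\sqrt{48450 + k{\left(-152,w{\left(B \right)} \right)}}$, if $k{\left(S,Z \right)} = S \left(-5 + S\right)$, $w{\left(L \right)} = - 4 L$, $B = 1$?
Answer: $\sqrt{72314} \approx 268.91$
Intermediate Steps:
$\sqrt{48450 + k{\left(-152,w{\left(B \right)} \right)}} = \sqrt{48450 - 152 \left(-5 - 152\right)} = \sqrt{48450 - -23864} = \sqrt{48450 + 23864} = \sqrt{72314}$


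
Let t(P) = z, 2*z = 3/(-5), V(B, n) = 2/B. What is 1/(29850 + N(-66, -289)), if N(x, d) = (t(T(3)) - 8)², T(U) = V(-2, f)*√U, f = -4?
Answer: 100/2991889 ≈ 3.3424e-5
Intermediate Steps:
z = -3/10 (z = (3/(-5))/2 = (3*(-⅕))/2 = (½)*(-⅗) = -3/10 ≈ -0.30000)
T(U) = -√U (T(U) = (2/(-2))*√U = (2*(-½))*√U = -√U)
t(P) = -3/10
N(x, d) = 6889/100 (N(x, d) = (-3/10 - 8)² = (-83/10)² = 6889/100)
1/(29850 + N(-66, -289)) = 1/(29850 + 6889/100) = 1/(2991889/100) = 100/2991889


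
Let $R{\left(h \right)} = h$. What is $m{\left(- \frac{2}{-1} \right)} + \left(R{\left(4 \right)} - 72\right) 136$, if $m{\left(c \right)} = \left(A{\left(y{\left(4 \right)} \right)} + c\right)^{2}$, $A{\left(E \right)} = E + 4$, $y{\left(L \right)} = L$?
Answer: $-9148$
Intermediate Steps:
$A{\left(E \right)} = 4 + E$
$m{\left(c \right)} = \left(8 + c\right)^{2}$ ($m{\left(c \right)} = \left(\left(4 + 4\right) + c\right)^{2} = \left(8 + c\right)^{2}$)
$m{\left(- \frac{2}{-1} \right)} + \left(R{\left(4 \right)} - 72\right) 136 = \left(8 - \frac{2}{-1}\right)^{2} + \left(4 - 72\right) 136 = \left(8 - -2\right)^{2} + \left(4 - 72\right) 136 = \left(8 + 2\right)^{2} - 9248 = 10^{2} - 9248 = 100 - 9248 = -9148$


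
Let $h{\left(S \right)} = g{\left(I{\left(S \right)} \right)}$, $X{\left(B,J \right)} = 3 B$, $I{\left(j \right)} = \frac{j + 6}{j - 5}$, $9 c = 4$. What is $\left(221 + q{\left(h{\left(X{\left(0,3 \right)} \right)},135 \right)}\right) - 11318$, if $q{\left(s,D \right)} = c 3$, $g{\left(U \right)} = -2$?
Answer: $- \frac{33287}{3} \approx -11096.0$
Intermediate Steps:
$c = \frac{4}{9}$ ($c = \frac{1}{9} \cdot 4 = \frac{4}{9} \approx 0.44444$)
$I{\left(j \right)} = \frac{6 + j}{-5 + j}$
$h{\left(S \right)} = -2$
$q{\left(s,D \right)} = \frac{4}{3}$ ($q{\left(s,D \right)} = \frac{4}{9} \cdot 3 = \frac{4}{3}$)
$\left(221 + q{\left(h{\left(X{\left(0,3 \right)} \right)},135 \right)}\right) - 11318 = \left(221 + \frac{4}{3}\right) - 11318 = \frac{667}{3} - 11318 = - \frac{33287}{3}$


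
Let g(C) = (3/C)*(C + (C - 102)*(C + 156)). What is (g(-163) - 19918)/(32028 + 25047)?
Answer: -650342/1860645 ≈ -0.34952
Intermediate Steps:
g(C) = 3*(C + (-102 + C)*(156 + C))/C (g(C) = (3/C)*(C + (-102 + C)*(156 + C)) = 3*(C + (-102 + C)*(156 + C))/C)
(g(-163) - 19918)/(32028 + 25047) = ((165 - 47736/(-163) + 3*(-163)) - 19918)/(32028 + 25047) = ((165 - 47736*(-1/163) - 489) - 19918)/57075 = ((165 + 47736/163 - 489) - 19918)*(1/57075) = (-5076/163 - 19918)*(1/57075) = -3251710/163*1/57075 = -650342/1860645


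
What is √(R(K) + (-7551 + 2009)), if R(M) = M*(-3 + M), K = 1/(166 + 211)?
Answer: 4*I*√49230003/377 ≈ 74.445*I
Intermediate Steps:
K = 1/377 ≈ 0.0026525
√(R(K) + (-7551 + 2009)) = √((-3 + 1/377)/377 + (-7551 + 2009)) = √((1/377)*(-1130/377) - 5542) = √(-1130/142129 - 5542) = √(-787680048/142129) = 4*I*√49230003/377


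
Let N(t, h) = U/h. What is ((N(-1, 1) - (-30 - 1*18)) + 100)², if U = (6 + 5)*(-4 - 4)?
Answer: 3600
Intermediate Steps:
U = -88 (U = 11*(-8) = -88)
N(t, h) = -88/h
((N(-1, 1) - (-30 - 1*18)) + 100)² = ((-88/1 - (-30 - 1*18)) + 100)² = ((-88*1 - (-30 - 18)) + 100)² = ((-88 - 1*(-48)) + 100)² = ((-88 + 48) + 100)² = (-40 + 100)² = 60² = 3600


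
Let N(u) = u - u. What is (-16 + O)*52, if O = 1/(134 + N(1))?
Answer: -55718/67 ≈ -831.61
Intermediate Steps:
N(u) = 0
O = 1/134 (O = 1/(134 + 0) = 1/134 ≈ 0.0074627)
(-16 + O)*52 = (-16 + 1/134)*52 = -2143/134*52 = -55718/67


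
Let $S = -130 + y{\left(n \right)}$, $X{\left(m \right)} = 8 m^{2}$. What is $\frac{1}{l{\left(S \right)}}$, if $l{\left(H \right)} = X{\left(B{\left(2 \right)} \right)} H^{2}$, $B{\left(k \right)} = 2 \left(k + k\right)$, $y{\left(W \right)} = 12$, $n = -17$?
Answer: $\frac{1}{7129088} \approx 1.4027 \cdot 10^{-7}$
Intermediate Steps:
$B{\left(k \right)} = 4 k$ ($B{\left(k \right)} = 2 \cdot 2 k = 4 k$)
$S = -118$ ($S = -130 + 12 = -118$)
$l{\left(H \right)} = 512 H^{2}$ ($l{\left(H \right)} = 8 \left(4 \cdot 2\right)^{2} H^{2} = 8 \cdot 8^{2} H^{2} = 8 \cdot 64 H^{2} = 512 H^{2}$)
$\frac{1}{l{\left(S \right)}} = \frac{1}{512 \left(-118\right)^{2}} = \frac{1}{512 \cdot 13924} = \frac{1}{7129088}$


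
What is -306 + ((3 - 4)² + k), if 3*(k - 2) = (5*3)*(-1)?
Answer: -308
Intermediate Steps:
k = -3 (k = 2 + ((5*3)*(-1))/3 = 2 + (15*(-1))/3 = 2 + (⅓)*(-15) = 2 - 5 = -3)
-306 + ((3 - 4)² + k) = -306 + ((3 - 4)² - 3) = -306 + ((-1)² - 3) = -306 + (1 - 3) = -306 - 2 = -308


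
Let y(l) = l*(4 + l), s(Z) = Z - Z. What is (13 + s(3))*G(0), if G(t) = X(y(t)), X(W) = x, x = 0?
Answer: 0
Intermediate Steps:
s(Z) = 0
X(W) = 0
G(t) = 0
(13 + s(3))*G(0) = (13 + 0)*0 = 13*0 = 0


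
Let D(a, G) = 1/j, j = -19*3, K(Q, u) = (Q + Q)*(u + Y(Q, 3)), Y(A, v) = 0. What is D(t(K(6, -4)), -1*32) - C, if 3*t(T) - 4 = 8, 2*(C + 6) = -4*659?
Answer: 75467/57 ≈ 1324.0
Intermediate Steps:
K(Q, u) = 2*Q*u (K(Q, u) = (Q + Q)*(u + 0) = (2*Q)*u = 2*Q*u)
C = -1324 (C = -6 + (-4*659)/2 = -6 + (1/2)*(-2636) = -6 - 1318 = -1324)
t(T) = 4 (t(T) = 4/3 + (1/3)*8 = 4/3 + 8/3 = 4)
j = -57
D(a, G) = -1/57 (D(a, G) = 1/(-57) = -1/57)
D(t(K(6, -4)), -1*32) - C = -1/57 - 1*(-1324) = -1/57 + 1324 = 75467/57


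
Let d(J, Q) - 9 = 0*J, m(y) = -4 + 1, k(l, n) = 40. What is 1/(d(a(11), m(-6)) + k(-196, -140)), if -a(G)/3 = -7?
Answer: 1/49 ≈ 0.020408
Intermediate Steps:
a(G) = 21 (a(G) = -3*(-7) = 21)
m(y) = -3
d(J, Q) = 9 (d(J, Q) = 9 + 0*J = 9 + 0 = 9)
1/(d(a(11), m(-6)) + k(-196, -140)) = 1/(9 + 40) = 1/49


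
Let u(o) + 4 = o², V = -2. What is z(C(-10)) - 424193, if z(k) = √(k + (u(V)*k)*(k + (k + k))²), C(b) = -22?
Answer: -424193 + I*√22 ≈ -4.2419e+5 + 4.6904*I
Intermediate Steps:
u(o) = -4 + o²
z(k) = √k (z(k) = √(k + ((-4 + (-2)²)*k)*(k + (k + k))²) = √(k + ((-4 + 4)*k)*(k + 2*k)²) = √(k + (0*k)*(3*k)²) = √(k + 0*(9*k²)) = √(k + 0) = √k)
z(C(-10)) - 424193 = √(-22) - 424193 = I*√22 - 424193 = -424193 + I*√22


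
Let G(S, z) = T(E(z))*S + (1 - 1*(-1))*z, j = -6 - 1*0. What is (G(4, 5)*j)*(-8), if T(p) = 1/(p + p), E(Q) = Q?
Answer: 2496/5 ≈ 499.20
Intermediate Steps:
T(p) = 1/(2*p)
j = -6 (j = -6 + 0 = -6)
G(S, z) = 2*z + S/(2*z) (G(S, z) = (1/(2*z))*S + (1 - 1*(-1))*z = S/(2*z) + (1 + 1)*z = S/(2*z) + 2*z = 2*z + S/(2*z))
(G(4, 5)*j)*(-8) = ((2*5 + (½)*4/5)*(-6))*(-8) = ((10 + (½)*4*(⅕))*(-6))*(-8) = ((10 + ⅖)*(-6))*(-8) = ((52/5)*(-6))*(-8) = -312/5*(-8) = 2496/5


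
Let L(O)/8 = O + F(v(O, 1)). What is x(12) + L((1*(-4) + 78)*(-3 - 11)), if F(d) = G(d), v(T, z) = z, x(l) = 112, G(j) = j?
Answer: -8168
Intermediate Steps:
F(d) = d
L(O) = 8 + 8*O (L(O) = 8*(O + 1) = 8*(1 + O) = 8 + 8*O)
x(12) + L((1*(-4) + 78)*(-3 - 11)) = 112 + (8 + 8*((1*(-4) + 78)*(-3 - 11))) = 112 + (8 + 8*((-4 + 78)*(-14))) = 112 + (8 + 8*(74*(-14))) = 112 + (8 + 8*(-1036)) = 112 + (8 - 8288) = 112 - 8280 = -8168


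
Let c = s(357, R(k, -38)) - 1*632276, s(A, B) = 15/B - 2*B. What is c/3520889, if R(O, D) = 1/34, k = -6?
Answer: -10740023/59855113 ≈ -0.17943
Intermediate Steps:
R(O, D) = 1/34
s(A, B) = -2*B + 15/B
c = -10740023/17 (c = (-2*1/34 + 15/(1/34)) - 1*632276 = (-1/17 + 15*34) - 632276 = (-1/17 + 510) - 632276 = 8669/17 - 632276 = -10740023/17 ≈ -6.3177e+5)
c/3520889 = -10740023/17/3520889 = -10740023/17*1/3520889 = -10740023/59855113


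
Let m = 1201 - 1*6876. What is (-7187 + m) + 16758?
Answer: 3896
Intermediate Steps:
m = -5675 (m = 1201 - 6876 = -5675)
(-7187 + m) + 16758 = (-7187 - 5675) + 16758 = -12862 + 16758 = 3896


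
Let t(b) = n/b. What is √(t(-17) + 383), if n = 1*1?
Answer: √110670/17 ≈ 19.569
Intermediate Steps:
n = 1
t(b) = 1/b
√(t(-17) + 383) = √(1/(-17) + 383) = √(-1/17 + 383) = √(6510/17) = √110670/17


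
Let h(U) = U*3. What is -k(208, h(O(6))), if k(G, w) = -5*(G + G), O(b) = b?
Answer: 2080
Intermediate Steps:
h(U) = 3*U
k(G, w) = -10*G
-k(208, h(O(6))) = -(-10)*208 = -1*(-2080) = 2080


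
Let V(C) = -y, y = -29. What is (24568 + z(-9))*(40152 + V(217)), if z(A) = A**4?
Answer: 1250794349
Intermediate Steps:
V(C) = 29 (V(C) = -1*(-29) = 29)
(24568 + z(-9))*(40152 + V(217)) = (24568 + (-9)**4)*(40152 + 29) = (24568 + 6561)*40181 = 31129*40181 = 1250794349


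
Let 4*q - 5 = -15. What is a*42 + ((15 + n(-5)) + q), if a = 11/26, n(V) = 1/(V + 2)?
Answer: 2335/78 ≈ 29.936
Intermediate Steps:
q = -5/2 (q = 5/4 + (1/4)*(-15) = 5/4 - 15/4 = -5/2 ≈ -2.5000)
n(V) = 1/(2 + V)
a = 11/26 (a = 11*(1/26) = 11/26 ≈ 0.42308)
a*42 + ((15 + n(-5)) + q) = (11/26)*42 + ((15 + 1/(2 - 5)) - 5/2) = 231/13 + ((15 + 1/(-3)) - 5/2) = 231/13 + ((15 - 1/3) - 5/2) = 231/13 + (44/3 - 5/2) = 231/13 + 73/6 = 2335/78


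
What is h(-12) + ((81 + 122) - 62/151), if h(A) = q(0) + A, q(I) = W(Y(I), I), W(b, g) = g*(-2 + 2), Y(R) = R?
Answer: 28779/151 ≈ 190.59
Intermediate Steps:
W(b, g) = 0 (W(b, g) = g*0 = 0)
q(I) = 0
h(A) = A (h(A) = 0 + A = A)
h(-12) + ((81 + 122) - 62/151) = -12 + ((81 + 122) - 62/151) = -12 + (203 - 62*1/151) = -12 + (203 - 62/151) = -12 + 30591/151 = 28779/151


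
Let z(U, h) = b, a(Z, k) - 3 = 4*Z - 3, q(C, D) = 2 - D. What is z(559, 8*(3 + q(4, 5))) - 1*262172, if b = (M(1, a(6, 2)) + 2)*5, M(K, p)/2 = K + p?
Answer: -261912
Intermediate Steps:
a(Z, k) = 4*Z (a(Z, k) = 3 + (4*Z - 3) = 3 + (-3 + 4*Z) = 4*Z)
M(K, p) = 2*K + 2*p (M(K, p) = 2*(K + p) = 2*K + 2*p)
b = 260 (b = ((2*1 + 2*(4*6)) + 2)*5 = ((2 + 2*24) + 2)*5 = ((2 + 48) + 2)*5 = (50 + 2)*5 = 52*5 = 260)
z(U, h) = 260
z(559, 8*(3 + q(4, 5))) - 1*262172 = 260 - 1*262172 = 260 - 262172 = -261912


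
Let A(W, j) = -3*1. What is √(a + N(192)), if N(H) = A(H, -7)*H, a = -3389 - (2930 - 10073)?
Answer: √3178 ≈ 56.374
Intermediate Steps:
A(W, j) = -3
a = 3754 (a = -3389 - 1*(-7143) = -3389 + 7143 = 3754)
N(H) = -3*H
√(a + N(192)) = √(3754 - 3*192) = √(3754 - 576) = √3178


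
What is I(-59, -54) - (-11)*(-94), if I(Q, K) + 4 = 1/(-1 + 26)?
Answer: -25949/25 ≈ -1038.0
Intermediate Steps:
I(Q, K) = -99/25 (I(Q, K) = -4 + 1/(-1 + 26) = -4 + 1/25 = -99/25)
I(-59, -54) - (-11)*(-94) = -99/25 - (-11)*(-94) = -99/25 - 1*1034 = -99/25 - 1034 = -25949/25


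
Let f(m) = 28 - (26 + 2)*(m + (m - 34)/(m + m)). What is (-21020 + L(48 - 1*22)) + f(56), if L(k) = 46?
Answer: -45039/2 ≈ -22520.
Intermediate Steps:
f(m) = 28 - 28*m - 14*(-34 + m)/m (f(m) = 28 - 28*(m + (-34 + m)/((2*m))) = 28 - 28*(m + (-34 + m)*(1/(2*m))) = 28 - 28*(m + (-34 + m)/(2*m)) = 28 - (28*m + 14*(-34 + m)/m) = 28 + (-28*m - 14*(-34 + m)/m) = 28 - 28*m - 14*(-34 + m)/m)
(-21020 + L(48 - 1*22)) + f(56) = (-21020 + 46) + (14 - 28*56 + 476/56) = -20974 + (14 - 1568 + 476*(1/56)) = -20974 + (14 - 1568 + 17/2) = -20974 - 3091/2 = -45039/2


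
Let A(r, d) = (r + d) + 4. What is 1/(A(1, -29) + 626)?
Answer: 1/602 ≈ 0.0016611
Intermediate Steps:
A(r, d) = 4 + d + r (A(r, d) = (d + r) + 4 = 4 + d + r)
1/(A(1, -29) + 626) = 1/((4 - 29 + 1) + 626) = 1/(-24 + 626) = 1/602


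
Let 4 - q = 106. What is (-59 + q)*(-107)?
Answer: 17227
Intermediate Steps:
q = -102 (q = 4 - 1*106 = 4 - 106 = -102)
(-59 + q)*(-107) = (-59 - 102)*(-107) = -161*(-107) = 17227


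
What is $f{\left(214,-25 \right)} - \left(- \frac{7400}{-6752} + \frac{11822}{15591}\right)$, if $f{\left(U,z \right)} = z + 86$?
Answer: $\frac{778287601}{13158804} \approx 59.146$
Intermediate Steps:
$f{\left(U,z \right)} = 86 + z$
$f{\left(214,-25 \right)} - \left(- \frac{7400}{-6752} + \frac{11822}{15591}\right) = \left(86 - 25\right) - \left(- \frac{7400}{-6752} + \frac{11822}{15591}\right) = 61 - \left(\left(-7400\right) \left(- \frac{1}{6752}\right) + 11822 \cdot \frac{1}{15591}\right) = 61 - \left(\frac{925}{844} + \frac{11822}{15591}\right) = 61 - \frac{24399443}{13158804} = \frac{778287601}{13158804}$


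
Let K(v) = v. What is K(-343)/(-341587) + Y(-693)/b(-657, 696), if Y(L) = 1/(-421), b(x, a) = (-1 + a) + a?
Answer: 200522986/200037104657 ≈ 0.0010024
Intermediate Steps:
b(x, a) = -1 + 2*a
Y(L) = -1/421
K(-343)/(-341587) + Y(-693)/b(-657, 696) = -343/(-341587) - 1/(421*(-1 + 2*696)) = -343*(-1/341587) - 1/(421*(-1 + 1392)) = 343/341587 - 1/421/1391 = 343/341587 - 1/421*1/1391 = 343/341587 - 1/585611 = 200522986/200037104657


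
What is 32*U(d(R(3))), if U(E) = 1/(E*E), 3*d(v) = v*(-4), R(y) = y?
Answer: 2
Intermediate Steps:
d(v) = -4*v/3 (d(v) = (v*(-4))/3 = (-4*v)/3 = -4*v/3)
U(E) = E⁻²
32*U(d(R(3))) = 32/(-4/3*3)² = 32/(-4)² = 32*(1/16) = 2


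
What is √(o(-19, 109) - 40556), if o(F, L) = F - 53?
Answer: 2*I*√10157 ≈ 201.56*I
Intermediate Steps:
o(F, L) = -53 + F
√(o(-19, 109) - 40556) = √((-53 - 19) - 40556) = √(-72 - 40556) = √(-40628) = 2*I*√10157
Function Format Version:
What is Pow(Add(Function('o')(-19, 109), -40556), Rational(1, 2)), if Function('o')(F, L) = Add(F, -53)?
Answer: Mul(2, I, Pow(10157, Rational(1, 2))) ≈ Mul(201.56, I)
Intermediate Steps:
Function('o')(F, L) = Add(-53, F)
Pow(Add(Function('o')(-19, 109), -40556), Rational(1, 2)) = Pow(Add(Add(-53, -19), -40556), Rational(1, 2)) = Pow(Add(-72, -40556), Rational(1, 2)) = Pow(-40628, Rational(1, 2)) = Mul(2, I, Pow(10157, Rational(1, 2)))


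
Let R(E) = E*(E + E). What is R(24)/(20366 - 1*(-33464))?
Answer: 576/26915 ≈ 0.021401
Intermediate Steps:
R(E) = 2*E**2 (R(E) = E*(2*E) = 2*E**2)
R(24)/(20366 - 1*(-33464)) = (2*24**2)/(20366 - 1*(-33464)) = (2*576)/(20366 + 33464) = 1152/53830 = 1152*(1/53830) = 576/26915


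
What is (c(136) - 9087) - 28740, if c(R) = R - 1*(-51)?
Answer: -37640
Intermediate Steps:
c(R) = 51 + R (c(R) = R + 51 = 51 + R)
(c(136) - 9087) - 28740 = ((51 + 136) - 9087) - 28740 = (187 - 9087) - 28740 = -8900 - 28740 = -37640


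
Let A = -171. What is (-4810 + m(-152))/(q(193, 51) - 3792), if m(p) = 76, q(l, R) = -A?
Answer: 1578/1207 ≈ 1.3074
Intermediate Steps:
q(l, R) = 171 (q(l, R) = -1*(-171) = 171)
(-4810 + m(-152))/(q(193, 51) - 3792) = (-4810 + 76)/(171 - 3792) = -4734/(-3621) = -4734*(-1/3621) = 1578/1207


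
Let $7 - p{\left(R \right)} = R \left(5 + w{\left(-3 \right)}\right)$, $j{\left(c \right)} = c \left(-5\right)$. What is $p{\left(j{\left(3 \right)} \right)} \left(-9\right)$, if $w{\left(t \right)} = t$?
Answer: $-333$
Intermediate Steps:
$j{\left(c \right)} = - 5 c$
$p{\left(R \right)} = 7 - 2 R$ ($p{\left(R \right)} = 7 - R \left(5 - 3\right) = 7 - R 2 = 7 - 2 R$)
$p{\left(j{\left(3 \right)} \right)} \left(-9\right) = \left(7 - 2 \left(\left(-5\right) 3\right)\right) \left(-9\right) = \left(7 - -30\right) \left(-9\right) = \left(7 + 30\right) \left(-9\right) = 37 \left(-9\right) = -333$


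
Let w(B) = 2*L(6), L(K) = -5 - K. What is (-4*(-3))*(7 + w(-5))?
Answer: -180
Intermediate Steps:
w(B) = -22 (w(B) = 2*(-5 - 1*6) = 2*(-5 - 6) = 2*(-11) = -22)
(-4*(-3))*(7 + w(-5)) = (-4*(-3))*(7 - 22) = 12*(-15) = -180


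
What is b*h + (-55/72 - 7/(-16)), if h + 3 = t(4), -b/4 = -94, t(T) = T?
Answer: 54097/144 ≈ 375.67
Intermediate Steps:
b = 376 (b = -4*(-94) = 376)
h = 1 (h = -3 + 4 = 1)
b*h + (-55/72 - 7/(-16)) = 376*1 + (-55/72 - 7/(-16)) = 376 + (-55*1/72 - 7*(-1/16)) = 376 + (-55/72 + 7/16) = 376 - 47/144 = 54097/144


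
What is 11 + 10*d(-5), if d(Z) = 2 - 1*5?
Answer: -19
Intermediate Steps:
d(Z) = -3 (d(Z) = 2 - 5 = -3)
11 + 10*d(-5) = 11 + 10*(-3) = 11 - 30 = -19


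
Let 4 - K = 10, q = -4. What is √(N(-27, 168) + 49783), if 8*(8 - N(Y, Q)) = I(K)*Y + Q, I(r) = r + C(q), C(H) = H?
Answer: 3*√22105/2 ≈ 223.02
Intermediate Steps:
K = -6 (K = 4 - 1*10 = 4 - 10 = -6)
I(r) = -4 + r (I(r) = r - 4 = -4 + r)
N(Y, Q) = 8 - Q/8 + 5*Y/4 (N(Y, Q) = 8 - ((-4 - 6)*Y + Q)/8 = 8 - (-10*Y + Q)/8 = 8 - (Q - 10*Y)/8 = 8 + (-Q/8 + 5*Y/4) = 8 - Q/8 + 5*Y/4)
√(N(-27, 168) + 49783) = √((8 - ⅛*168 + (5/4)*(-27)) + 49783) = √((8 - 21 - 135/4) + 49783) = √(-187/4 + 49783) = √(198945/4) = 3*√22105/2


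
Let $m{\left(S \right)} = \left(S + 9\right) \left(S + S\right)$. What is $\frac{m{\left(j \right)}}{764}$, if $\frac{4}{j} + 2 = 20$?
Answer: $\frac{83}{15471} \approx 0.0053649$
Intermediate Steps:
$j = \frac{2}{9}$ ($j = \frac{4}{-2 + 20} = \frac{4}{18} = 4 \cdot \frac{1}{18} = \frac{2}{9} \approx 0.22222$)
$m{\left(S \right)} = 2 S \left(9 + S\right)$ ($m{\left(S \right)} = \left(9 + S\right) 2 S = 2 S \left(9 + S\right)$)
$\frac{m{\left(j \right)}}{764} = \frac{2 \cdot \frac{2}{9} \left(9 + \frac{2}{9}\right)}{764} = 2 \cdot \frac{2}{9} \cdot \frac{83}{9} \cdot \frac{1}{764} = \frac{332}{81} \cdot \frac{1}{764} = \frac{83}{15471}$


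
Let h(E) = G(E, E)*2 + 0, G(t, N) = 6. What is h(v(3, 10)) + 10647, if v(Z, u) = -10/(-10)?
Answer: 10659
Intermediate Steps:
v(Z, u) = 1 (v(Z, u) = -10*(-1/10) = 1)
h(E) = 12 (h(E) = 6*2 + 0 = 12 + 0 = 12)
h(v(3, 10)) + 10647 = 12 + 10647 = 10659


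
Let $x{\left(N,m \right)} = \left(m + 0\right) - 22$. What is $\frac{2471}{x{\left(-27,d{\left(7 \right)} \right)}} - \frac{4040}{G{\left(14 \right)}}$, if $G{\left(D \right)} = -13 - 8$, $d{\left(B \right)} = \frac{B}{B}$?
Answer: $\frac{523}{7} \approx 74.714$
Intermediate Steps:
$d{\left(B \right)} = 1$
$x{\left(N,m \right)} = -22 + m$ ($x{\left(N,m \right)} = m - 22 = -22 + m$)
$G{\left(D \right)} = -21$
$\frac{2471}{x{\left(-27,d{\left(7 \right)} \right)}} - \frac{4040}{G{\left(14 \right)}} = \frac{2471}{-22 + 1} - \frac{4040}{-21} = \frac{2471}{-21} - - \frac{4040}{21} = 2471 \left(- \frac{1}{21}\right) + \frac{4040}{21} = - \frac{353}{3} + \frac{4040}{21} = \frac{523}{7}$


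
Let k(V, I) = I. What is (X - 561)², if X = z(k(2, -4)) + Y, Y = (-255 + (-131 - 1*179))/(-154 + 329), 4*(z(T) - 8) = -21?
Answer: 6179060449/19600 ≈ 3.1526e+5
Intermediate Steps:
z(T) = 11/4 (z(T) = 8 + (¼)*(-21) = 8 - 21/4 = 11/4)
Y = -113/35 (Y = (-255 + (-131 - 179))/175 = (-255 - 310)*(1/175) = -565*1/175 = -113/35 ≈ -3.2286)
X = -67/140 (X = 11/4 - 113/35 = -67/140 ≈ -0.47857)
(X - 561)² = (-67/140 - 561)² = (-78607/140)² = 6179060449/19600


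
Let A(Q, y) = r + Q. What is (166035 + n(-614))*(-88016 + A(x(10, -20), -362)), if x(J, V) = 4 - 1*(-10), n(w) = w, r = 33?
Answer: -14551919949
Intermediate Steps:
x(J, V) = 14 (x(J, V) = 4 + 10 = 14)
A(Q, y) = 33 + Q
(166035 + n(-614))*(-88016 + A(x(10, -20), -362)) = (166035 - 614)*(-88016 + (33 + 14)) = 165421*(-88016 + 47) = 165421*(-87969) = -14551919949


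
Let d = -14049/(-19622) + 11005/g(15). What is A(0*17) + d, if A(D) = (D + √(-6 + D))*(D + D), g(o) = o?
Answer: 43230169/58866 ≈ 734.38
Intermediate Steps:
A(D) = 2*D*(D + √(-6 + D)) (A(D) = (D + √(-6 + D))*(2*D) = 2*D*(D + √(-6 + D)))
d = 43230169/58866 (d = -14049/(-19622) + 11005/15 = -14049*(-1/19622) + 11005*(1/15) = 14049/19622 + 2201/3 = 43230169/58866 ≈ 734.38)
A(0*17) + d = 2*(0*17)*(0*17 + √(-6 + 0*17)) + 43230169/58866 = 2*0*(0 + √(-6 + 0)) + 43230169/58866 = 2*0*(0 + √(-6)) + 43230169/58866 = 2*0*(0 + I*√6) + 43230169/58866 = 2*0*(I*√6) + 43230169/58866 = 0 + 43230169/58866 = 43230169/58866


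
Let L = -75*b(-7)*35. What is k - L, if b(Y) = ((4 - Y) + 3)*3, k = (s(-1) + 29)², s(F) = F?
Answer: 111034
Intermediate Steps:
k = 784 (k = (-1 + 29)² = 28² = 784)
b(Y) = 21 - 3*Y (b(Y) = (7 - Y)*3 = 21 - 3*Y)
L = -110250 (L = -75*(21 - 3*(-7))*35 = -75*(21 + 21)*35 = -75*42*35 = -3150*35 = -110250)
k - L = 784 - 1*(-110250) = 784 + 110250 = 111034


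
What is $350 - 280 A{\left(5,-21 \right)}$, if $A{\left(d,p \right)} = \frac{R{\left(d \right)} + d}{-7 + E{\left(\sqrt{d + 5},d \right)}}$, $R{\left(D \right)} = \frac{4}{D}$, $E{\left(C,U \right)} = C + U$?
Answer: $- \frac{574}{3} - \frac{812 \sqrt{10}}{3} \approx -1047.3$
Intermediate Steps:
$A{\left(d,p \right)} = \frac{d + \frac{4}{d}}{-7 + d + \sqrt{5 + d}}$ ($A{\left(d,p \right)} = \frac{\frac{4}{d} + d}{-7 + \left(\sqrt{d + 5} + d\right)} = \frac{d + \frac{4}{d}}{-7 + \left(\sqrt{5 + d} + d\right)} = \frac{d + \frac{4}{d}}{-7 + \left(d + \sqrt{5 + d}\right)} = \frac{d + \frac{4}{d}}{-7 + d + \sqrt{5 + d}}$)
$350 - 280 A{\left(5,-21 \right)} = 350 - 280 \frac{4 + 5^{2}}{5 \left(-7 + 5 + \sqrt{5 + 5}\right)} = 350 - 280 \frac{4 + 25}{5 \left(-7 + 5 + \sqrt{10}\right)} = 350 - 280 \cdot \frac{1}{5} \frac{1}{-2 + \sqrt{10}} \cdot 29 = 350 - 280 \frac{29}{5 \left(-2 + \sqrt{10}\right)} = 350 - \frac{1624}{-2 + \sqrt{10}}$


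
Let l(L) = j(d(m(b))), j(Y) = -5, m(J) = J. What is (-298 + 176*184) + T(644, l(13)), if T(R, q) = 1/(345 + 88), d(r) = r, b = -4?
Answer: 13893239/433 ≈ 32086.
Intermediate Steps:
l(L) = -5
T(R, q) = 1/433
(-298 + 176*184) + T(644, l(13)) = (-298 + 176*184) + 1/433 = (-298 + 32384) + 1/433 = 32086 + 1/433 = 13893239/433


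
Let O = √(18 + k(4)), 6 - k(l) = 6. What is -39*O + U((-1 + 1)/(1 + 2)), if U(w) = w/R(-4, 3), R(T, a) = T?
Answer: -117*√2 ≈ -165.46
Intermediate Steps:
k(l) = 0 (k(l) = 6 - 1*6 = 6 - 6 = 0)
U(w) = -w/4 (U(w) = w/(-4) = w*(-¼) = -w/4)
O = 3*√2 (O = √(18 + 0) = √18 = 3*√2 ≈ 4.2426)
-39*O + U((-1 + 1)/(1 + 2)) = -117*√2 - (-1 + 1)/(4*(1 + 2)) = -117*√2 - 0/3 = -117*√2 - ¼*0 = -117*√2 + 0 = -117*√2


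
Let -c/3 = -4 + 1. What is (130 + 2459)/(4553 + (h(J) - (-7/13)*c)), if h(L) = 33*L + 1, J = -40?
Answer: 11219/14035 ≈ 0.79936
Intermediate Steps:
h(L) = 1 + 33*L
c = 9 (c = -3*(-4 + 1) = -3*(-3) = 9)
(130 + 2459)/(4553 + (h(J) - (-7/13)*c)) = (130 + 2459)/(4553 + ((1 + 33*(-40)) - (-7/13)*9)) = 2589/(4553 + ((1 - 1320) - (-7*1/13)*9)) = 2589/(4553 + (-1319 - (-7)*9/13)) = 2589/(4553 + (-1319 - 1*(-63/13))) = 2589/(4553 + (-1319 + 63/13)) = 2589/(4553 - 17084/13) = 2589/(42105/13) = 2589*(13/42105) = 11219/14035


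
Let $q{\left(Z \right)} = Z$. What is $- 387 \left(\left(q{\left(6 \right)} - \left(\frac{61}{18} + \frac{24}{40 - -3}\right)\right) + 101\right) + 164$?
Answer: $- \frac{79435}{2} \approx -39718.0$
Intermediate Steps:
$- 387 \left(\left(q{\left(6 \right)} - \left(\frac{61}{18} + \frac{24}{40 - -3}\right)\right) + 101\right) + 164 = - 387 \left(\left(6 - \left(\frac{61}{18} + \frac{24}{40 - -3}\right)\right) + 101\right) + 164 = - 387 \left(\left(6 - \left(\frac{61}{18} + \frac{24}{40 + 3}\right)\right) + 101\right) + 164 = - 387 \left(\left(6 - \left(\frac{61}{18} + \frac{24}{43}\right)\right) + 101\right) + 164 = - 387 \left(\left(6 - \frac{3055}{774}\right) + 101\right) + 164 = - 387 \left(\frac{1589}{774} + 101\right) + 164 = \left(-387\right) \frac{79763}{774} + 164 = - \frac{79763}{2} + 164 = - \frac{79435}{2}$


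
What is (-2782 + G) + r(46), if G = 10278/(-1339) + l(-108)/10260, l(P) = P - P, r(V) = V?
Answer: -3673782/1339 ≈ -2743.7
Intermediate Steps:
l(P) = 0
G = -10278/1339 (G = 10278/(-1339) + 0/10260 = 10278*(-1/1339) + 0*(1/10260) = -10278/1339 + 0 = -10278/1339 ≈ -7.6759)
(-2782 + G) + r(46) = (-2782 - 10278/1339) + 46 = -3735376/1339 + 46 = -3673782/1339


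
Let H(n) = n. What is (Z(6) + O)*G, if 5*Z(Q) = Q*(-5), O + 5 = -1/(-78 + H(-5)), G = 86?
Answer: -78432/83 ≈ -944.96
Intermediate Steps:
O = -414/83 (O = -5 - 1/(-78 - 5) = -5 - 1/(-83) = -5 - 1*(-1/83) = -5 + 1/83 = -414/83 ≈ -4.9880)
Z(Q) = -Q (Z(Q) = (Q*(-5))/5 = (-5*Q)/5 = -Q)
(Z(6) + O)*G = (-1*6 - 414/83)*86 = (-6 - 414/83)*86 = -912/83*86 = -78432/83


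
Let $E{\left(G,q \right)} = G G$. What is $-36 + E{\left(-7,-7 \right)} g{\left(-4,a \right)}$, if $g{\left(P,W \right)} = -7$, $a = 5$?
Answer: $-379$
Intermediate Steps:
$E{\left(G,q \right)} = G^{2}$
$-36 + E{\left(-7,-7 \right)} g{\left(-4,a \right)} = -36 + \left(-7\right)^{2} \left(-7\right) = -36 + 49 \left(-7\right) = -36 - 343 = -379$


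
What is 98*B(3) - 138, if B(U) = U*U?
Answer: 744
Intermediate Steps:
B(U) = U²
98*B(3) - 138 = 98*3² - 138 = 98*9 - 138 = 882 - 138 = 744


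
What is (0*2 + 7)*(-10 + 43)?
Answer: 231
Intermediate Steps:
(0*2 + 7)*(-10 + 43) = (0 + 7)*33 = 7*33 = 231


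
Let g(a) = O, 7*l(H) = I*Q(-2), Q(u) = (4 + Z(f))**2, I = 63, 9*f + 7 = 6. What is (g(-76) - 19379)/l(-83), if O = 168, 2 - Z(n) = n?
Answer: -172899/3025 ≈ -57.157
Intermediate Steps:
f = -1/9 (f = -7/9 + (1/9)*6 = -7/9 + 2/3 = -1/9 ≈ -0.11111)
Z(n) = 2 - n
Q(u) = 3025/81 (Q(u) = (4 + (2 - 1*(-1/9)))**2 = (4 + (2 + 1/9))**2 = (4 + 19/9)**2 = (55/9)**2 = 3025/81)
l(H) = 3025/9 (l(H) = (63*(3025/81))/7 = (1/7)*(21175/9) = 3025/9)
g(a) = 168
(g(-76) - 19379)/l(-83) = (168 - 19379)/(3025/9) = -19211*9/3025 = -172899/3025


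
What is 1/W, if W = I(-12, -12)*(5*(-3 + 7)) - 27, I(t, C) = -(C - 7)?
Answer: 1/353 ≈ 0.0028329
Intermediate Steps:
I(t, C) = 7 - C (I(t, C) = -(-7 + C) = 7 - C)
W = 353 (W = (7 - 1*(-12))*(5*(-3 + 7)) - 27 = (7 + 12)*(5*4) - 27 = 19*20 - 27 = 380 - 27 = 353)
1/W = 1/353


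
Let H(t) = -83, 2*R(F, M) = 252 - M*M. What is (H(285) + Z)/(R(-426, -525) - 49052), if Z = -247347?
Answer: 494860/373477 ≈ 1.3250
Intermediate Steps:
R(F, M) = 126 - M²/2 (R(F, M) = (252 - M*M)/2 = (252 - M²)/2 = 126 - M²/2)
(H(285) + Z)/(R(-426, -525) - 49052) = (-83 - 247347)/((126 - ½*(-525)²) - 49052) = -247430/((126 - ½*275625) - 49052) = -247430/((126 - 275625/2) - 49052) = -247430/(-275373/2 - 49052) = -247430/(-373477/2) = -247430*(-2/373477) = 494860/373477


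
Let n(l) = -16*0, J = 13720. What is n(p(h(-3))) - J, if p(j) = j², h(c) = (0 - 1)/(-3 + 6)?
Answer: -13720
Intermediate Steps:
h(c) = -⅓ (h(c) = -1/3 = -1*⅓ = -⅓)
n(l) = 0
n(p(h(-3))) - J = 0 - 1*13720 = 0 - 13720 = -13720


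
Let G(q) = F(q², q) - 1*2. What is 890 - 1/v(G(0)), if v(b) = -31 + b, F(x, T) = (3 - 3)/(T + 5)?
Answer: 29371/33 ≈ 890.03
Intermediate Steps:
F(x, T) = 0 (F(x, T) = 0/(5 + T) = 0)
G(q) = -2 (G(q) = 0 - 1*2 = 0 - 2 = -2)
890 - 1/v(G(0)) = 890 - 1/(-31 - 2) = 890 - 1/(-33) = 890 - 1*(-1/33) = 890 + 1/33 = 29371/33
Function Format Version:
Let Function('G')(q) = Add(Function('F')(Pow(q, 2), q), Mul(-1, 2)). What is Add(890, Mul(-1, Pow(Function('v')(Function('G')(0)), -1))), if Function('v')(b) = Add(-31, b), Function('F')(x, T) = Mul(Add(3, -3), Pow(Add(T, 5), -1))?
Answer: Rational(29371, 33) ≈ 890.03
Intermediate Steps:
Function('F')(x, T) = 0 (Function('F')(x, T) = Mul(0, Pow(Add(5, T), -1)) = 0)
Function('G')(q) = -2 (Function('G')(q) = Add(0, Mul(-1, 2)) = Add(0, -2) = -2)
Add(890, Mul(-1, Pow(Function('v')(Function('G')(0)), -1))) = Add(890, Mul(-1, Pow(Add(-31, -2), -1))) = Add(890, Mul(-1, Pow(-33, -1))) = Add(890, Mul(-1, Rational(-1, 33))) = Add(890, Rational(1, 33)) = Rational(29371, 33)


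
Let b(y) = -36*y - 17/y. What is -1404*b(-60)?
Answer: -15165189/5 ≈ -3.0330e+6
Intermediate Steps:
-1404*b(-60) = -1404*(-36*(-60) - 17/(-60)) = -1404*(2160 - 17*(-1/60)) = -1404*(2160 + 17/60) = -1404*129617/60 = -15165189/5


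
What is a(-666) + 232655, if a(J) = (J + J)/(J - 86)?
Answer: 43739473/188 ≈ 2.3266e+5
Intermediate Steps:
a(J) = 2*J/(-86 + J) (a(J) = (2*J)/(-86 + J) = 2*J/(-86 + J))
a(-666) + 232655 = 2*(-666)/(-86 - 666) + 232655 = 2*(-666)/(-752) + 232655 = 2*(-666)*(-1/752) + 232655 = 333/188 + 232655 = 43739473/188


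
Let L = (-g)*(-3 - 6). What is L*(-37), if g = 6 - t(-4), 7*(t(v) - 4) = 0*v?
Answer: -666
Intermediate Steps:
t(v) = 4 (t(v) = 4 + (0*v)/7 = 4 + (1/7)*0 = 4 + 0 = 4)
g = 2 (g = 6 - 1*4 = 6 - 4 = 2)
L = 18 (L = (-1*2)*(-3 - 6) = -2*(-9) = 18)
L*(-37) = 18*(-37) = -666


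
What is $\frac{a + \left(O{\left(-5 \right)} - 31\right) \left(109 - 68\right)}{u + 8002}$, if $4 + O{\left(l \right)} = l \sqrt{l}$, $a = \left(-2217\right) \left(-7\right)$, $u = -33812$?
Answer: $- \frac{7042}{12905} + \frac{41 i \sqrt{5}}{5162} \approx -0.54568 + 0.01776 i$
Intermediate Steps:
$a = 15519$
$O{\left(l \right)} = -4 + l^{\frac{3}{2}}$ ($O{\left(l \right)} = -4 + l \sqrt{l} = -4 + l^{\frac{3}{2}}$)
$\frac{a + \left(O{\left(-5 \right)} - 31\right) \left(109 - 68\right)}{u + 8002} = \frac{15519 + \left(\left(-4 + \left(-5\right)^{\frac{3}{2}}\right) - 31\right) \left(109 - 68\right)}{-33812 + 8002} = \frac{15519 + \left(\left(-4 - 5 i \sqrt{5}\right) - 31\right) 41}{-25810} = \left(15519 + \left(-35 - 5 i \sqrt{5}\right) 41\right) \left(- \frac{1}{25810}\right) = \left(15519 - \left(1435 + 205 i \sqrt{5}\right)\right) \left(- \frac{1}{25810}\right) = \left(14084 - 205 i \sqrt{5}\right) \left(- \frac{1}{25810}\right) = - \frac{7042}{12905} + \frac{41 i \sqrt{5}}{5162}$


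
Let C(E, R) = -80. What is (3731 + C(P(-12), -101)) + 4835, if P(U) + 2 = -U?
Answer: 8486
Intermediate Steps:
P(U) = -2 - U
(3731 + C(P(-12), -101)) + 4835 = (3731 - 80) + 4835 = 3651 + 4835 = 8486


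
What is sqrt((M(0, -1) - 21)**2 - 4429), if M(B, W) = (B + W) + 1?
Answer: 2*I*sqrt(997) ≈ 63.151*I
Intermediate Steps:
M(B, W) = 1 + B + W
sqrt((M(0, -1) - 21)**2 - 4429) = sqrt(((1 + 0 - 1) - 21)**2 - 4429) = sqrt((0 - 21)**2 - 4429) = sqrt((-21)**2 - 4429) = sqrt(441 - 4429) = sqrt(-3988) = 2*I*sqrt(997)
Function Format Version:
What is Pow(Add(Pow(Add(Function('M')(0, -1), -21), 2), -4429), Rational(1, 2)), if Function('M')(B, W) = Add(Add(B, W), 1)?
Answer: Mul(2, I, Pow(997, Rational(1, 2))) ≈ Mul(63.151, I)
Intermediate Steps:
Function('M')(B, W) = Add(1, B, W)
Pow(Add(Pow(Add(Function('M')(0, -1), -21), 2), -4429), Rational(1, 2)) = Pow(Add(Pow(Add(Add(1, 0, -1), -21), 2), -4429), Rational(1, 2)) = Pow(Add(Pow(Add(0, -21), 2), -4429), Rational(1, 2)) = Pow(Add(Pow(-21, 2), -4429), Rational(1, 2)) = Pow(Add(441, -4429), Rational(1, 2)) = Pow(-3988, Rational(1, 2)) = Mul(2, I, Pow(997, Rational(1, 2)))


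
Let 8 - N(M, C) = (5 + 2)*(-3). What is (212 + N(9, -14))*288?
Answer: 69408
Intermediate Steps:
N(M, C) = 29 (N(M, C) = 8 - (5 + 2)*(-3) = 8 - 7*(-3) = 8 - 1*(-21) = 8 + 21 = 29)
(212 + N(9, -14))*288 = (212 + 29)*288 = 241*288 = 69408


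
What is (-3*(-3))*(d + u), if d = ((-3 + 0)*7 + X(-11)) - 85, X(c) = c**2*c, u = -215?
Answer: -14868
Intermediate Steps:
X(c) = c**3
d = -1437 (d = ((-3 + 0)*7 + (-11)**3) - 85 = (-3*7 - 1331) - 85 = (-21 - 1331) - 85 = -1352 - 85 = -1437)
(-3*(-3))*(d + u) = (-3*(-3))*(-1437 - 215) = 9*(-1652) = -14868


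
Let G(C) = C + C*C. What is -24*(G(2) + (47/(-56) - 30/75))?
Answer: -3999/35 ≈ -114.26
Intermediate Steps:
G(C) = C + C**2
-24*(G(2) + (47/(-56) - 30/75)) = -24*(2*(1 + 2) + (47/(-56) - 30/75)) = -24*(2*3 + (47*(-1/56) - 30*1/75)) = -24*(6 + (-47/56 - 2/5)) = -24*(6 - 347/280) = -24*1333/280 = -3999/35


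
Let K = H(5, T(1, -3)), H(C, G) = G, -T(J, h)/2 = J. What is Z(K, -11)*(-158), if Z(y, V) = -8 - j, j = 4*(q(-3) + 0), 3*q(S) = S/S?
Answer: 4424/3 ≈ 1474.7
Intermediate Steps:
T(J, h) = -2*J
q(S) = ⅓ (q(S) = (S/S)/3 = (⅓)*1 = ⅓)
K = -2 (K = -2*1 = -2)
j = 4/3 (j = 4*(⅓ + 0) = 4*(⅓) = 4/3 ≈ 1.3333)
Z(y, V) = -28/3 (Z(y, V) = -8 - 1*4/3 = -8 - 4/3 = -28/3)
Z(K, -11)*(-158) = -28/3*(-158) = 4424/3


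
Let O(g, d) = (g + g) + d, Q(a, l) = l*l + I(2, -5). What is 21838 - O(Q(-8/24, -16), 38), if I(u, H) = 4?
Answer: 21280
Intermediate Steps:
Q(a, l) = 4 + l² (Q(a, l) = l*l + 4 = l² + 4 = 4 + l²)
O(g, d) = d + 2*g (O(g, d) = 2*g + d = d + 2*g)
21838 - O(Q(-8/24, -16), 38) = 21838 - (38 + 2*(4 + (-16)²)) = 21838 - (38 + 2*(4 + 256)) = 21838 - (38 + 2*260) = 21838 - (38 + 520) = 21838 - 1*558 = 21838 - 558 = 21280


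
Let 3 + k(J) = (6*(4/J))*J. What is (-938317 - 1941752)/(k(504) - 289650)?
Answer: 960023/96543 ≈ 9.9440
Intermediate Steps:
k(J) = 21 (k(J) = -3 + (6*(4/J))*J = -3 + (24/J)*J = -3 + 24 = 21)
(-938317 - 1941752)/(k(504) - 289650) = (-938317 - 1941752)/(21 - 289650) = -2880069/(-289629) = -2880069*(-1/289629) = 960023/96543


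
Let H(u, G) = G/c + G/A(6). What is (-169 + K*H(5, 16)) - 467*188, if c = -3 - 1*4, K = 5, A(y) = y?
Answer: -1847225/21 ≈ -87963.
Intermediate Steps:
c = -7 (c = -3 - 4 = -7)
H(u, G) = G/42 (H(u, G) = G/(-7) + G/6 = G*(-⅐) + G*(⅙) = -G/7 + G/6 = G/42)
(-169 + K*H(5, 16)) - 467*188 = (-169 + 5*((1/42)*16)) - 467*188 = (-169 + 5*(8/21)) - 87796 = (-169 + 40/21) - 87796 = -3509/21 - 87796 = -1847225/21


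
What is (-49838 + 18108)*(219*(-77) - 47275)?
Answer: 2035098740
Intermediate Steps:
(-49838 + 18108)*(219*(-77) - 47275) = -31730*(-16863 - 47275) = -31730*(-64138) = 2035098740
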